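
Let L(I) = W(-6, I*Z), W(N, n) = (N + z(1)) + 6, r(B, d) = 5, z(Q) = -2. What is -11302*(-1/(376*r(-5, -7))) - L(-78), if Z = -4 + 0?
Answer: 7531/940 ≈ 8.0117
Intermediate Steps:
Z = -4
W(N, n) = 4 + N (W(N, n) = (N - 2) + 6 = (-2 + N) + 6 = 4 + N)
L(I) = -2 (L(I) = 4 - 6 = -2)
-11302*(-1/(376*r(-5, -7))) - L(-78) = -11302/(5*(-376)) - 1*(-2) = -11302/(-1880) + 2 = -11302*(-1/1880) + 2 = 5651/940 + 2 = 7531/940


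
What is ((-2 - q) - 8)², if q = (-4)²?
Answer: 676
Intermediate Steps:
q = 16
((-2 - q) - 8)² = ((-2 - 1*16) - 8)² = ((-2 - 16) - 8)² = (-18 - 8)² = (-26)² = 676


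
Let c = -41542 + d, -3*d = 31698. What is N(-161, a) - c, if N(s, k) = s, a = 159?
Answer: 51947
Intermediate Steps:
d = -10566 (d = -1/3*31698 = -10566)
c = -52108 (c = -41542 - 10566 = -52108)
N(-161, a) - c = -161 - 1*(-52108) = -161 + 52108 = 51947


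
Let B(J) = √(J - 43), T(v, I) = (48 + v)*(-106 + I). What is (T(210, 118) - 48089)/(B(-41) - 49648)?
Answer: 558453116/616230997 + 44993*I*√21/1232461994 ≈ 0.90624 + 0.00016729*I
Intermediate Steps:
T(v, I) = (-106 + I)*(48 + v)
B(J) = √(-43 + J)
(T(210, 118) - 48089)/(B(-41) - 49648) = ((-5088 - 106*210 + 48*118 + 118*210) - 48089)/(√(-43 - 41) - 49648) = ((-5088 - 22260 + 5664 + 24780) - 48089)/(√(-84) - 49648) = (3096 - 48089)/(2*I*√21 - 49648) = -44993/(-49648 + 2*I*√21)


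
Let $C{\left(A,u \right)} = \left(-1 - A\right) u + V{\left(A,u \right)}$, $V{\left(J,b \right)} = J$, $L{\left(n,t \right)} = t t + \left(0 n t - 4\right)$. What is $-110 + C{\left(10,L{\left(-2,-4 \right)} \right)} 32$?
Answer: $-4014$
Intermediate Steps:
$L{\left(n,t \right)} = -4 + t^{2}$ ($L{\left(n,t \right)} = t^{2} - \left(4 + 0 t\right) = t^{2} + \left(0 - 4\right) = t^{2} - 4 = -4 + t^{2}$)
$C{\left(A,u \right)} = A + u \left(-1 - A\right)$ ($C{\left(A,u \right)} = \left(-1 - A\right) u + A = u \left(-1 - A\right) + A = A + u \left(-1 - A\right)$)
$-110 + C{\left(10,L{\left(-2,-4 \right)} \right)} 32 = -110 + \left(10 - \left(-4 + \left(-4\right)^{2}\right) - 10 \left(-4 + \left(-4\right)^{2}\right)\right) 32 = -110 + \left(10 - \left(-4 + 16\right) - 10 \left(-4 + 16\right)\right) 32 = -110 + \left(10 - 12 - 10 \cdot 12\right) 32 = -110 + \left(10 - 12 - 120\right) 32 = -110 - 3904 = -4014$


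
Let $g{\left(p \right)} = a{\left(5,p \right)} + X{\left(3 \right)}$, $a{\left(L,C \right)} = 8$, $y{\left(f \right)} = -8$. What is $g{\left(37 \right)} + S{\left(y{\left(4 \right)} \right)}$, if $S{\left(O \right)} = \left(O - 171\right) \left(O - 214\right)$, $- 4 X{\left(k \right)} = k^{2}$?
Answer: $\frac{158975}{4} \approx 39744.0$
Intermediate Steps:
$X{\left(k \right)} = - \frac{k^{2}}{4}$
$g{\left(p \right)} = \frac{23}{4}$ ($g{\left(p \right)} = 8 - \frac{3^{2}}{4} = 8 - \frac{9}{4} = \frac{23}{4}$)
$S{\left(O \right)} = \left(-214 + O\right) \left(-171 + O\right)$ ($S{\left(O \right)} = \left(-171 + O\right) \left(-214 + O\right) = \left(-214 + O\right) \left(-171 + O\right)$)
$g{\left(37 \right)} + S{\left(y{\left(4 \right)} \right)} = \frac{23}{4} + \left(36594 + \left(-8\right)^{2} - -3080\right) = \frac{23}{4} + \left(36594 + 64 + 3080\right) = \frac{23}{4} + 39738 = \frac{158975}{4}$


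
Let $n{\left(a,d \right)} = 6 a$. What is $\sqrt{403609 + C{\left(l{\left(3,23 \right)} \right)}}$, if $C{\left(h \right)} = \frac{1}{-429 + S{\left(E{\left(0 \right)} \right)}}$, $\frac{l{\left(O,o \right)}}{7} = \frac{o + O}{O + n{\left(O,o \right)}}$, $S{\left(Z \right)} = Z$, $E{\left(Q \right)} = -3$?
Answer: $\frac{\sqrt{523077261}}{36} \approx 635.3$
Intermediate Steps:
$l{\left(O,o \right)} = \frac{O + o}{O}$ ($l{\left(O,o \right)} = 7 \frac{o + O}{O + 6 O} = 7 \frac{O + o}{7 O} = \frac{O + o}{O}$)
$C{\left(h \right)} = - \frac{1}{432}$ ($C{\left(h \right)} = \frac{1}{-429 - 3} = \frac{1}{-432} = - \frac{1}{432}$)
$\sqrt{403609 + C{\left(l{\left(3,23 \right)} \right)}} = \sqrt{403609 - \frac{1}{432}} = \sqrt{\frac{174359087}{432}} = \frac{\sqrt{523077261}}{36}$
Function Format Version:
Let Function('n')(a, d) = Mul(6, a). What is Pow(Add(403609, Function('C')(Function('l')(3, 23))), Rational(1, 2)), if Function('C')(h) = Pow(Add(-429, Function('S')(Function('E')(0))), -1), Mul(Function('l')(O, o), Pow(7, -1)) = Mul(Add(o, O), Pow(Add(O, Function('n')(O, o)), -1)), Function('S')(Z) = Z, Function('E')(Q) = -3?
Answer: Mul(Rational(1, 36), Pow(523077261, Rational(1, 2))) ≈ 635.30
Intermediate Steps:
Function('l')(O, o) = Mul(Pow(O, -1), Add(O, o)) (Function('l')(O, o) = Mul(7, Mul(Add(o, O), Pow(Add(O, Mul(6, O)), -1))) = Mul(7, Mul(Add(O, o), Pow(Mul(7, O), -1))) = Mul(7, Mul(Add(O, o), Mul(Rational(1, 7), Pow(O, -1)))) = Mul(7, Mul(Rational(1, 7), Pow(O, -1), Add(O, o))) = Mul(Pow(O, -1), Add(O, o)))
Function('C')(h) = Rational(-1, 432) (Function('C')(h) = Pow(Add(-429, -3), -1) = Pow(-432, -1) = Rational(-1, 432))
Pow(Add(403609, Function('C')(Function('l')(3, 23))), Rational(1, 2)) = Pow(Add(403609, Rational(-1, 432)), Rational(1, 2)) = Pow(Rational(174359087, 432), Rational(1, 2)) = Mul(Rational(1, 36), Pow(523077261, Rational(1, 2)))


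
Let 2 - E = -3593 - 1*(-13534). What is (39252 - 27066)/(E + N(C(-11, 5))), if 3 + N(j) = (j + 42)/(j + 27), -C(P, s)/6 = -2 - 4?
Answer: -127953/104378 ≈ -1.2259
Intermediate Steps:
C(P, s) = 36 (C(P, s) = -6*(-2 - 4) = -6*(-6) = 36)
N(j) = -3 + (42 + j)/(27 + j) (N(j) = -3 + (j + 42)/(j + 27) = -3 + (42 + j)/(27 + j))
E = -9939 (E = 2 - (-3593 - 1*(-13534)) = 2 - (-3593 + 13534) = 2 - 1*9941 = 2 - 9941 = -9939)
(39252 - 27066)/(E + N(C(-11, 5))) = (39252 - 27066)/(-9939 + (-39 - 2*36)/(27 + 36)) = 12186/(-9939 + (-39 - 72)/63) = 12186/(-9939 + (1/63)*(-111)) = 12186/(-9939 - 37/21) = 12186/(-208756/21) = 12186*(-21/208756) = -127953/104378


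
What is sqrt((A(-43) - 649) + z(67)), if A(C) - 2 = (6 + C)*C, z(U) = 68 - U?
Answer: 3*sqrt(105) ≈ 30.741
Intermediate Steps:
A(C) = 2 + C*(6 + C) (A(C) = 2 + (6 + C)*C = 2 + C*(6 + C))
sqrt((A(-43) - 649) + z(67)) = sqrt(((2 + (-43)**2 + 6*(-43)) - 649) + (68 - 1*67)) = sqrt(((2 + 1849 - 258) - 649) + (68 - 67)) = sqrt((1593 - 649) + 1) = sqrt(944 + 1) = sqrt(945) = 3*sqrt(105)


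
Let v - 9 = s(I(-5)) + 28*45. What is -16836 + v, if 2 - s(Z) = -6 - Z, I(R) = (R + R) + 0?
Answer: -15569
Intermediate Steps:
I(R) = 2*R (I(R) = 2*R + 0 = 2*R)
s(Z) = 8 + Z (s(Z) = 2 - (-6 - Z) = 2 + (6 + Z) = 8 + Z)
v = 1267 (v = 9 + ((8 + 2*(-5)) + 28*45) = 9 + ((8 - 10) + 1260) = 9 + (-2 + 1260) = 9 + 1258 = 1267)
-16836 + v = -16836 + 1267 = -15569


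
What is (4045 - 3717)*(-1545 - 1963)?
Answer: -1150624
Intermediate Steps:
(4045 - 3717)*(-1545 - 1963) = 328*(-3508) = -1150624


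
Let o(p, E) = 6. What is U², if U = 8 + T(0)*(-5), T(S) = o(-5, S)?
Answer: 484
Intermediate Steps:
T(S) = 6
U = -22 (U = 8 + 6*(-5) = 8 - 30 = -22)
U² = (-22)² = 484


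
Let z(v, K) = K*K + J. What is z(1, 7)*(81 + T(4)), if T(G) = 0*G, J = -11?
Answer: 3078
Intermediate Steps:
T(G) = 0
z(v, K) = -11 + K**2 (z(v, K) = K*K - 11 = K**2 - 11 = -11 + K**2)
z(1, 7)*(81 + T(4)) = (-11 + 7**2)*(81 + 0) = (-11 + 49)*81 = 38*81 = 3078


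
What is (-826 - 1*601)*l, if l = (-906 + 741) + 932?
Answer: -1094509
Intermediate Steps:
l = 767 (l = -165 + 932 = 767)
(-826 - 1*601)*l = (-826 - 1*601)*767 = (-826 - 601)*767 = -1427*767 = -1094509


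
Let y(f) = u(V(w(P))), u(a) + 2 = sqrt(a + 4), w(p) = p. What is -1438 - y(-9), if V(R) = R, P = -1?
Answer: -1436 - sqrt(3) ≈ -1437.7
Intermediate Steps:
u(a) = -2 + sqrt(4 + a) (u(a) = -2 + sqrt(a + 4) = -2 + sqrt(4 + a))
y(f) = -2 + sqrt(3) (y(f) = -2 + sqrt(4 - 1) = -2 + sqrt(3))
-1438 - y(-9) = -1438 - (-2 + sqrt(3)) = -1438 + (2 - sqrt(3)) = -1436 - sqrt(3)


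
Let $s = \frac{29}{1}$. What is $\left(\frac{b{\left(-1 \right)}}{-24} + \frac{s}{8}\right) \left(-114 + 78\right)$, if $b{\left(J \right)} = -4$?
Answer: $- \frac{273}{2} \approx -136.5$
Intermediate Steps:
$s = 29$ ($s = 29 \cdot 1 = 29$)
$\left(\frac{b{\left(-1 \right)}}{-24} + \frac{s}{8}\right) \left(-114 + 78\right) = \left(- \frac{4}{-24} + \frac{29}{8}\right) \left(-114 + 78\right) = \left(\left(-4\right) \left(- \frac{1}{24}\right) + 29 \cdot \frac{1}{8}\right) \left(-36\right) = \left(\frac{1}{6} + \frac{29}{8}\right) \left(-36\right) = \frac{91}{24} \left(-36\right) = - \frac{273}{2}$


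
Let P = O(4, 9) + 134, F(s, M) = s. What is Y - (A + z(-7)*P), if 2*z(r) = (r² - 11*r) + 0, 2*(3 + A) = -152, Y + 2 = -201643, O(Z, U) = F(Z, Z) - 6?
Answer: -209882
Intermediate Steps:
O(Z, U) = -6 + Z (O(Z, U) = Z - 6 = -6 + Z)
Y = -201645 (Y = -2 - 201643 = -201645)
A = -79 (A = -3 + (½)*(-152) = -3 - 76 = -79)
z(r) = r²/2 - 11*r/2 (z(r) = ((r² - 11*r) + 0)/2 = (r² - 11*r)/2 = r²/2 - 11*r/2)
P = 132 (P = (-6 + 4) + 134 = -2 + 134 = 132)
Y - (A + z(-7)*P) = -201645 - (-79 + ((½)*(-7)*(-11 - 7))*132) = -201645 - (-79 + ((½)*(-7)*(-18))*132) = -201645 - (-79 + 63*132) = -201645 - (-79 + 8316) = -201645 - 1*8237 = -201645 - 8237 = -209882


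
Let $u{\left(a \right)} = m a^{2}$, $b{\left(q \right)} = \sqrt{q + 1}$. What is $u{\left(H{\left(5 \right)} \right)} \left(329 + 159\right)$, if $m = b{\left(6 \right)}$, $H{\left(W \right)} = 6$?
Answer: $17568 \sqrt{7} \approx 46481.0$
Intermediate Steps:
$b{\left(q \right)} = \sqrt{1 + q}$
$m = \sqrt{7}$ ($m = \sqrt{1 + 6} = \sqrt{7} \approx 2.6458$)
$u{\left(a \right)} = \sqrt{7} a^{2}$
$u{\left(H{\left(5 \right)} \right)} \left(329 + 159\right) = \sqrt{7} \cdot 6^{2} \left(329 + 159\right) = \sqrt{7} \cdot 36 \cdot 488 = 36 \sqrt{7} \cdot 488 = 17568 \sqrt{7}$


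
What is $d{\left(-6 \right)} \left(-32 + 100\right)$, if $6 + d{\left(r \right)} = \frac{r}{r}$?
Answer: $-340$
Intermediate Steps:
$d{\left(r \right)} = -5$ ($d{\left(r \right)} = -6 + \frac{r}{r} = -6 + 1 = -5$)
$d{\left(-6 \right)} \left(-32 + 100\right) = - 5 \left(-32 + 100\right) = \left(-5\right) 68 = -340$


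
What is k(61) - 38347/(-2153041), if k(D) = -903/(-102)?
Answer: 649369139/73203394 ≈ 8.8708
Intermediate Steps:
k(D) = 301/34 (k(D) = -903*(-1/102) = 301/34)
k(61) - 38347/(-2153041) = 301/34 - 38347/(-2153041) = 301/34 - 38347*(-1)/2153041 = 301/34 - 1*(-38347/2153041) = 301/34 + 38347/2153041 = 649369139/73203394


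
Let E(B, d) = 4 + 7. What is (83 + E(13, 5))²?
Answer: 8836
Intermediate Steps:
E(B, d) = 11
(83 + E(13, 5))² = (83 + 11)² = 94² = 8836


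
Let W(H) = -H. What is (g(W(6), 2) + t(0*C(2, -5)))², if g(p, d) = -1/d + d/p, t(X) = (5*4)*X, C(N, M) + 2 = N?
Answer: 25/36 ≈ 0.69444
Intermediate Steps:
C(N, M) = -2 + N
t(X) = 20*X
(g(W(6), 2) + t(0*C(2, -5)))² = ((-1/2 + 2/((-1*6))) + 20*(0*(-2 + 2)))² = ((-1*½ + 2/(-6)) + 20*(0*0))² = ((-½ + 2*(-⅙)) + 20*0)² = ((-½ - ⅓) + 0)² = (-⅚ + 0)² = (-⅚)² = 25/36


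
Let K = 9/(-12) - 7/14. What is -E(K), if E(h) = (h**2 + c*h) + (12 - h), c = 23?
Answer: 223/16 ≈ 13.938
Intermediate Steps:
K = -5/4 (K = 9*(-1/12) - 7*1/14 = -3/4 - 1/2 = -5/4 ≈ -1.2500)
E(h) = 12 + h**2 + 22*h (E(h) = (h**2 + 23*h) + (12 - h) = 12 + h**2 + 22*h)
-E(K) = -(12 + (-5/4)**2 + 22*(-5/4)) = -(12 + 25/16 - 55/2) = -1*(-223/16) = 223/16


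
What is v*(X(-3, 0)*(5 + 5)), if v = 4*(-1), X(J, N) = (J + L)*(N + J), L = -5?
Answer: -960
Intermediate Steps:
X(J, N) = (-5 + J)*(J + N) (X(J, N) = (J - 5)*(N + J) = (-5 + J)*(J + N))
v = -4
v*(X(-3, 0)*(5 + 5)) = -4*((-3)² - 5*(-3) - 5*0 - 3*0)*(5 + 5) = -4*(9 + 15 + 0 + 0)*10 = -96*10 = -4*240 = -960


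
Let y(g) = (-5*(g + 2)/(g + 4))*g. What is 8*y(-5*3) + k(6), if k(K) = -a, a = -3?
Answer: 7833/11 ≈ 712.09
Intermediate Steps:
y(g) = -5*g*(2 + g)/(4 + g) (y(g) = (-5*(2 + g)/(4 + g))*g = -5*g*(2 + g)/(4 + g))
k(K) = 3 (k(K) = -1*(-3) = 3)
8*y(-5*3) + k(6) = 8*(-5*(-5*3)*(2 - 5*3)/(4 - 5*3)) + 3 = 8*(-5*(-15)*(2 - 15)/(4 - 15)) + 3 = 8*(-5*(-15)*(-13)/(-11)) + 3 = 8*(-5*(-15)*(-1/11)*(-13)) + 3 = 8*(975/11) + 3 = 7800/11 + 3 = 7833/11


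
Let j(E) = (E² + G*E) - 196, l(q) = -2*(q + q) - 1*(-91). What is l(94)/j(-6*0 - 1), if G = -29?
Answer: 285/166 ≈ 1.7169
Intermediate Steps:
l(q) = 91 - 4*q (l(q) = -4*q + 91 = 91 - 4*q)
j(E) = -196 + E² - 29*E (j(E) = (E² - 29*E) - 196 = -196 + E² - 29*E)
l(94)/j(-6*0 - 1) = (91 - 4*94)/(-196 + (-6*0 - 1)² - 29*(-6*0 - 1)) = (91 - 376)/(-196 + (0 - 1)² - 29*(0 - 1)) = -285/(-196 + (-1)² - 29*(-1)) = -285/(-196 + 1 + 29) = -285/(-166) = -285*(-1/166) = 285/166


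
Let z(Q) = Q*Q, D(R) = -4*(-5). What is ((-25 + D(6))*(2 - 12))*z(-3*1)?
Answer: 450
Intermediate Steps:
D(R) = 20
z(Q) = Q²
((-25 + D(6))*(2 - 12))*z(-3*1) = ((-25 + 20)*(2 - 12))*(-3*1)² = -5*(-10)*(-3)² = 50*9 = 450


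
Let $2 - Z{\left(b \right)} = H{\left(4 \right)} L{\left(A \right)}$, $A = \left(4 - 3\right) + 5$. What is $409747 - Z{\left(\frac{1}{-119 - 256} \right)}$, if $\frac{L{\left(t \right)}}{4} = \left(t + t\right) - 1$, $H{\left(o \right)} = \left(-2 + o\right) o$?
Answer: $410097$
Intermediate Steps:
$H{\left(o \right)} = o \left(-2 + o\right)$
$A = 6$ ($A = 1 + 5 = 6$)
$L{\left(t \right)} = -4 + 8 t$ ($L{\left(t \right)} = 4 \left(\left(t + t\right) - 1\right) = 4 \left(2 t - 1\right) = 4 \left(-1 + 2 t\right) = -4 + 8 t$)
$Z{\left(b \right)} = -350$ ($Z{\left(b \right)} = 2 - 4 \left(-2 + 4\right) \left(-4 + 8 \cdot 6\right) = 2 - 4 \cdot 2 \left(-4 + 48\right) = 2 - 8 \cdot 44 = 2 - 352 = -350$)
$409747 - Z{\left(\frac{1}{-119 - 256} \right)} = 409747 - -350 = 409747 + 350 = 410097$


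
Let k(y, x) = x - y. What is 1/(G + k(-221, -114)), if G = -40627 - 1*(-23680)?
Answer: -1/16840 ≈ -5.9382e-5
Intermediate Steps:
G = -16947 (G = -40627 + 23680 = -16947)
1/(G + k(-221, -114)) = 1/(-16947 + (-114 - 1*(-221))) = 1/(-16947 + (-114 + 221)) = 1/(-16947 + 107) = 1/(-16840) = -1/16840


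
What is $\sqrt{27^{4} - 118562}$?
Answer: $\sqrt{412879} \approx 642.56$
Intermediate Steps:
$\sqrt{27^{4} - 118562} = \sqrt{531441 - 118562} = \sqrt{412879}$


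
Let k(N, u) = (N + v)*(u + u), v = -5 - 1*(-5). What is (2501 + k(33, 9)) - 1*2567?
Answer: 528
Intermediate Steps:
v = 0 (v = -5 + 5 = 0)
k(N, u) = 2*N*u (k(N, u) = (N + 0)*(u + u) = N*(2*u) = 2*N*u)
(2501 + k(33, 9)) - 1*2567 = (2501 + 2*33*9) - 1*2567 = (2501 + 594) - 2567 = 3095 - 2567 = 528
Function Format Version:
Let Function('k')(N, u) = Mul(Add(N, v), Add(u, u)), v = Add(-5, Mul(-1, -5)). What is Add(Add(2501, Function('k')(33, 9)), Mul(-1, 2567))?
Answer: 528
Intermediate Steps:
v = 0 (v = Add(-5, 5) = 0)
Function('k')(N, u) = Mul(2, N, u) (Function('k')(N, u) = Mul(Add(N, 0), Add(u, u)) = Mul(N, Mul(2, u)) = Mul(2, N, u))
Add(Add(2501, Function('k')(33, 9)), Mul(-1, 2567)) = Add(Add(2501, Mul(2, 33, 9)), Mul(-1, 2567)) = Add(Add(2501, 594), -2567) = Add(3095, -2567) = 528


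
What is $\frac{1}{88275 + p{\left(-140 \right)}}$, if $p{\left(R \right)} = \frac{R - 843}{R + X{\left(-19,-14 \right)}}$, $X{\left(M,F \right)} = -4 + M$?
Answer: $\frac{163}{14389808} \approx 1.1327 \cdot 10^{-5}$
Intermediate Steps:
$p{\left(R \right)} = \frac{-843 + R}{-23 + R}$ ($p{\left(R \right)} = \frac{R - 843}{R - 23} = \frac{-843 + R}{R - 23} = \frac{-843 + R}{-23 + R}$)
$\frac{1}{88275 + p{\left(-140 \right)}} = \frac{1}{88275 + \frac{-843 - 140}{-23 - 140}} = \frac{1}{88275 + \frac{1}{-163} \left(-983\right)} = \frac{1}{88275 - - \frac{983}{163}} = \frac{1}{88275 + \frac{983}{163}} = \frac{1}{\frac{14389808}{163}} = \frac{163}{14389808}$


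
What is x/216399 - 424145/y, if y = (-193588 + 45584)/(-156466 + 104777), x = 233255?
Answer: -4744217281538075/32027917596 ≈ -1.4813e+5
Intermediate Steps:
y = 148004/51689 (y = -148004/(-51689) = -148004*(-1/51689) = 148004/51689 ≈ 2.8634)
x/216399 - 424145/y = 233255/216399 - 424145/148004/51689 = 233255*(1/216399) - 424145*51689/148004 = 233255/216399 - 21923630905/148004 = -4744217281538075/32027917596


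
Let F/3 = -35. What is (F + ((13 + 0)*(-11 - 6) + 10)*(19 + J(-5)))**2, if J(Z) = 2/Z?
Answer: 405941904/25 ≈ 1.6238e+7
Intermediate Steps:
F = -105 (F = 3*(-35) = -105)
(F + ((13 + 0)*(-11 - 6) + 10)*(19 + J(-5)))**2 = (-105 + ((13 + 0)*(-11 - 6) + 10)*(19 + 2/(-5)))**2 = (-105 + (13*(-17) + 10)*(19 + 2*(-1/5)))**2 = (-105 + (-221 + 10)*(19 - 2/5))**2 = (-105 - 211*93/5)**2 = (-105 - 19623/5)**2 = (-20148/5)**2 = 405941904/25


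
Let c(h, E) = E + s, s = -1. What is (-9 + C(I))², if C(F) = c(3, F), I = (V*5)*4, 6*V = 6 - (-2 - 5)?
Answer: 10000/9 ≈ 1111.1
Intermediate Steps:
V = 13/6 (V = (6 - (-2 - 5))/6 = (6 - 1*(-7))/6 = (6 + 7)/6 = (⅙)*13 = 13/6 ≈ 2.1667)
c(h, E) = -1 + E (c(h, E) = E - 1 = -1 + E)
I = 130/3 (I = ((13/6)*5)*4 = (65/6)*4 = 130/3 ≈ 43.333)
C(F) = -1 + F
(-9 + C(I))² = (-9 + (-1 + 130/3))² = (-9 + 127/3)² = (100/3)² = 10000/9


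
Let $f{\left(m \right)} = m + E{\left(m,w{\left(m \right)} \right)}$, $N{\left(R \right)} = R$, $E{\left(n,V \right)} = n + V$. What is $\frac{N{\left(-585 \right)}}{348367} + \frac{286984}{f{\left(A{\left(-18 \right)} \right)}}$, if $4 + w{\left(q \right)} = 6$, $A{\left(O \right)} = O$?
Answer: $- \frac{49987887509}{5922239} \approx -8440.7$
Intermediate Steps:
$w{\left(q \right)} = 2$ ($w{\left(q \right)} = -4 + 6 = 2$)
$E{\left(n,V \right)} = V + n$
$f{\left(m \right)} = 2 + 2 m$ ($f{\left(m \right)} = m + \left(2 + m\right) = 2 + 2 m$)
$\frac{N{\left(-585 \right)}}{348367} + \frac{286984}{f{\left(A{\left(-18 \right)} \right)}} = - \frac{585}{348367} + \frac{286984}{2 + 2 \left(-18\right)} = \left(-585\right) \frac{1}{348367} + \frac{286984}{2 - 36} = - \frac{585}{348367} + \frac{286984}{-34} = - \frac{585}{348367} + 286984 \left(- \frac{1}{34}\right) = - \frac{585}{348367} - \frac{143492}{17} = - \frac{49987887509}{5922239}$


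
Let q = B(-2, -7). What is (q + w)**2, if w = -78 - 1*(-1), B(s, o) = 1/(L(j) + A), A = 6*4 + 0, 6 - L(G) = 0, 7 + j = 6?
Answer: 5331481/900 ≈ 5923.9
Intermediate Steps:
j = -1 (j = -7 + 6 = -1)
L(G) = 6 (L(G) = 6 - 1*0 = 6 + 0 = 6)
A = 24 (A = 24 + 0 = 24)
B(s, o) = 1/30 (B(s, o) = 1/(6 + 24) = 1/30)
q = 1/30 ≈ 0.033333
w = -77 (w = -78 + 1 = -77)
(q + w)**2 = (1/30 - 77)**2 = (-2309/30)**2 = 5331481/900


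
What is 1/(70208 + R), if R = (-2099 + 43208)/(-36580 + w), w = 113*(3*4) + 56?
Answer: 35168/2469033835 ≈ 1.4244e-5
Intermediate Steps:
w = 1412 (w = 113*12 + 56 = 1356 + 56 = 1412)
R = -41109/35168 (R = (-2099 + 43208)/(-36580 + 1412) = 41109/(-35168) = 41109*(-1/35168) = -41109/35168 ≈ -1.1689)
1/(70208 + R) = 1/(70208 - 41109/35168) = 1/(2469033835/35168) = 35168/2469033835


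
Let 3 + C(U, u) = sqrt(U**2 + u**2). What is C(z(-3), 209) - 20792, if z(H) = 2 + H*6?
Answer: -20795 + sqrt(43937) ≈ -20585.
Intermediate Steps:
z(H) = 2 + 6*H
C(U, u) = -3 + sqrt(U**2 + u**2)
C(z(-3), 209) - 20792 = (-3 + sqrt((2 + 6*(-3))**2 + 209**2)) - 20792 = (-3 + sqrt((2 - 18)**2 + 43681)) - 20792 = (-3 + sqrt((-16)**2 + 43681)) - 20792 = (-3 + sqrt(256 + 43681)) - 20792 = (-3 + sqrt(43937)) - 20792 = -20795 + sqrt(43937)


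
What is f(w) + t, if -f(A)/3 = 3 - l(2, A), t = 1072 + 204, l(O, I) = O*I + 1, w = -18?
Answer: 1162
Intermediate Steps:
l(O, I) = 1 + I*O (l(O, I) = I*O + 1 = 1 + I*O)
t = 1276
f(A) = -6 + 6*A (f(A) = -3*(3 - (1 + A*2)) = -3*(3 - (1 + 2*A)) = -3*(3 + (-1 - 2*A)) = -3*(2 - 2*A) = -6 + 6*A)
f(w) + t = (-6 + 6*(-18)) + 1276 = (-6 - 108) + 1276 = -114 + 1276 = 1162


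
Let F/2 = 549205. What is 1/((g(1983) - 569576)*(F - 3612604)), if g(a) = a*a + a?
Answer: -1/8459498495024 ≈ -1.1821e-13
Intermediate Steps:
F = 1098410 (F = 2*549205 = 1098410)
g(a) = a + a**2 (g(a) = a**2 + a = a + a**2)
1/((g(1983) - 569576)*(F - 3612604)) = 1/((1983*(1 + 1983) - 569576)*(1098410 - 3612604)) = 1/((1983*1984 - 569576)*(-2514194)) = 1/((3934272 - 569576)*(-2514194)) = 1/(3364696*(-2514194)) = 1/(-8459498495024) = -1/8459498495024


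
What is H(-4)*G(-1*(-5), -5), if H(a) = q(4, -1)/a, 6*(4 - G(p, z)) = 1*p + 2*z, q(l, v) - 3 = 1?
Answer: -29/6 ≈ -4.8333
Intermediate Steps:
q(l, v) = 4 (q(l, v) = 3 + 1 = 4)
G(p, z) = 4 - z/3 - p/6 (G(p, z) = 4 - (1*p + 2*z)/6 = 4 - (p + 2*z)/6 = 4 + (-z/3 - p/6) = 4 - z/3 - p/6)
H(a) = 4/a
H(-4)*G(-1*(-5), -5) = (4/(-4))*(4 - ⅓*(-5) - (-1)*(-5)/6) = (4*(-¼))*(4 + 5/3 - ⅙*5) = -(4 + 5/3 - ⅚) = -1*29/6 = -29/6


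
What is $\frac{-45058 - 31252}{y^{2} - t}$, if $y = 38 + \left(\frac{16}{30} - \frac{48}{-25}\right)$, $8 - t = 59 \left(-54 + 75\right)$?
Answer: $- \frac{429243750}{16129531} \approx -26.612$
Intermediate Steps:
$t = -1231$ ($t = 8 - 59 \left(-54 + 75\right) = 8 - 59 \cdot 21 = 8 - 1239 = -1231$)
$y = \frac{3034}{75}$ ($y = 38 + \left(16 \cdot \frac{1}{30} - - \frac{48}{25}\right) = 38 + \left(\frac{8}{15} + \frac{48}{25}\right) = 38 + \frac{184}{75} = \frac{3034}{75} \approx 40.453$)
$\frac{-45058 - 31252}{y^{2} - t} = \frac{-45058 - 31252}{\left(\frac{3034}{75}\right)^{2} - -1231} = \frac{-45058 - 31252}{\frac{9205156}{5625} + 1231} = - \frac{76310}{\frac{16129531}{5625}} = \left(-76310\right) \frac{5625}{16129531} = - \frac{429243750}{16129531}$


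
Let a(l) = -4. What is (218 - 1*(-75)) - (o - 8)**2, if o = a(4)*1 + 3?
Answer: 212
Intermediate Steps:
o = -1 (o = -4*1 + 3 = -4 + 3 = -1)
(218 - 1*(-75)) - (o - 8)**2 = (218 - 1*(-75)) - (-1 - 8)**2 = (218 + 75) - 1*(-9)**2 = 293 - 1*81 = 293 - 81 = 212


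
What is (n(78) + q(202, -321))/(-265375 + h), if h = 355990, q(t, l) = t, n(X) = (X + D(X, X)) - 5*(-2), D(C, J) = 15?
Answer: 61/18123 ≈ 0.0033659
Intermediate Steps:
n(X) = 25 + X (n(X) = (X + 15) - 5*(-2) = (15 + X) + 10 = 25 + X)
(n(78) + q(202, -321))/(-265375 + h) = ((25 + 78) + 202)/(-265375 + 355990) = (103 + 202)/90615 = 305*(1/90615) = 61/18123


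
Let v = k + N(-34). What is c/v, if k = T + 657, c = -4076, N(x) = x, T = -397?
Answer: -2038/113 ≈ -18.035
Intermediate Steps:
k = 260 (k = -397 + 657 = 260)
v = 226 (v = 260 - 34 = 226)
c/v = -4076/226 = -4076*1/226 = -2038/113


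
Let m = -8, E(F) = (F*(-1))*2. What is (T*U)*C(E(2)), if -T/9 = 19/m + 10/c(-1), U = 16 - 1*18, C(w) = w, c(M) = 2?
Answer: -189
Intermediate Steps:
E(F) = -2*F (E(F) = -F*2 = -2*F)
U = -2 (U = 16 - 18 = -2)
T = -189/8 (T = -9*(19/(-8) + 10/2) = -9*(19*(-⅛) + 10*(½)) = -9*(-19/8 + 5) = -9*21/8 = -189/8 ≈ -23.625)
(T*U)*C(E(2)) = (-189/8*(-2))*(-2*2) = (189/4)*(-4) = -189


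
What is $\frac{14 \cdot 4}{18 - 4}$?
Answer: $4$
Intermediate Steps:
$\frac{14 \cdot 4}{18 - 4} = \frac{56}{14} = 56 \cdot \frac{1}{14} = 4$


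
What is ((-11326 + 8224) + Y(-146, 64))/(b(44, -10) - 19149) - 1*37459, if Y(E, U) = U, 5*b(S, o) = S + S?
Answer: -3583200373/95657 ≈ -37459.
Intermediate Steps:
b(S, o) = 2*S/5 (b(S, o) = (S + S)/5 = (2*S)/5 = 2*S/5)
((-11326 + 8224) + Y(-146, 64))/(b(44, -10) - 19149) - 1*37459 = ((-11326 + 8224) + 64)/((2/5)*44 - 19149) - 1*37459 = (-3102 + 64)/(88/5 - 19149) - 37459 = -3038/(-95657/5) - 37459 = -3038*(-5/95657) - 37459 = 15190/95657 - 37459 = -3583200373/95657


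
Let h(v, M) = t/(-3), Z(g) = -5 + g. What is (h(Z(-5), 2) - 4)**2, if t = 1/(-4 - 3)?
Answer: 6889/441 ≈ 15.621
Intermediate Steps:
t = -1/7 (t = 1/(-7) = -1/7 ≈ -0.14286)
h(v, M) = 1/21 (h(v, M) = -1/7/(-3) = -1/7*(-1/3) = 1/21)
(h(Z(-5), 2) - 4)**2 = (1/21 - 4)**2 = (-83/21)**2 = 6889/441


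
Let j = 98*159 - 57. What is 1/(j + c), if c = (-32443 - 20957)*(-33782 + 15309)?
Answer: 1/986473725 ≈ 1.0137e-9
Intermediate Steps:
c = 986458200 (c = -53400*(-18473) = 986458200)
j = 15525 (j = 15582 - 57 = 15525)
1/(j + c) = 1/(15525 + 986458200) = 1/986473725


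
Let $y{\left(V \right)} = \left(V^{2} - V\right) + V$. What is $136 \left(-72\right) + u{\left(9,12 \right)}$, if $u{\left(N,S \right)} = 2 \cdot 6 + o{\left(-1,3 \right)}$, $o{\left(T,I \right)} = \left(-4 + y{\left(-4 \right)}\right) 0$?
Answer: $-9780$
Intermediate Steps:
$y{\left(V \right)} = V^{2}$
$o{\left(T,I \right)} = 0$ ($o{\left(T,I \right)} = \left(-4 + \left(-4\right)^{2}\right) 0 = \left(-4 + 16\right) 0 = 12 \cdot 0 = 0$)
$u{\left(N,S \right)} = 12$ ($u{\left(N,S \right)} = 2 \cdot 6 + 0 = 12 + 0 = 12$)
$136 \left(-72\right) + u{\left(9,12 \right)} = 136 \left(-72\right) + 12 = -9792 + 12 = -9780$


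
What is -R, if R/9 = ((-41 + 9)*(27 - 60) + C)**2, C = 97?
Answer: -11964681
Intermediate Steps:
R = 11964681 (R = 9*((-41 + 9)*(27 - 60) + 97)**2 = 9*(-32*(-33) + 97)**2 = 9*(1056 + 97)**2 = 9*1153**2 = 9*1329409 = 11964681)
-R = -1*11964681 = -11964681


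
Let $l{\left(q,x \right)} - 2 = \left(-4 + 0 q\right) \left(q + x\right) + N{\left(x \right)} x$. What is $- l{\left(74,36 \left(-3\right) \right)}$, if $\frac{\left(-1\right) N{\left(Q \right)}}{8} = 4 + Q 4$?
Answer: $369654$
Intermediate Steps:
$N{\left(Q \right)} = -32 - 32 Q$ ($N{\left(Q \right)} = - 8 \left(4 + Q 4\right) = - 8 \left(4 + 4 Q\right) = -32 - 32 Q$)
$l{\left(q,x \right)} = 2 - 4 q - 4 x + x \left(-32 - 32 x\right)$ ($l{\left(q,x \right)} = 2 + \left(\left(-4 + 0 q\right) \left(q + x\right) + \left(-32 - 32 x\right) x\right) = 2 + \left(\left(-4 + 0\right) \left(q + x\right) + x \left(-32 - 32 x\right)\right) = 2 + \left(- 4 \left(q + x\right) + x \left(-32 - 32 x\right)\right) = 2 - \left(4 q + 4 x - x \left(-32 - 32 x\right)\right) = 2 - 4 q - 4 x + x \left(-32 - 32 x\right)$)
$- l{\left(74,36 \left(-3\right) \right)} = - (2 - 36 \cdot 36 \left(-3\right) - 32 \left(36 \left(-3\right)\right)^{2} - 296) = - (2 - -3888 - 32 \left(-108\right)^{2} - 296) = - (2 + 3888 - 373248 - 296) = \left(-1\right) \left(-369654\right) = 369654$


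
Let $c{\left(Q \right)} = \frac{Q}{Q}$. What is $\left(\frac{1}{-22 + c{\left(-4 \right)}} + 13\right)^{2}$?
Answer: $\frac{73984}{441} \approx 167.76$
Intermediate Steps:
$c{\left(Q \right)} = 1$
$\left(\frac{1}{-22 + c{\left(-4 \right)}} + 13\right)^{2} = \left(\frac{1}{-22 + 1} + 13\right)^{2} = \left(\frac{1}{-21} + 13\right)^{2} = \left(- \frac{1}{21} + 13\right)^{2} = \left(\frac{272}{21}\right)^{2} = \frac{73984}{441}$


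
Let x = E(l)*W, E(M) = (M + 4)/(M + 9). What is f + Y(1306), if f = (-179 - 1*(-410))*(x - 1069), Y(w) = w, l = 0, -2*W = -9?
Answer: -245171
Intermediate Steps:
W = 9/2 (W = -½*(-9) = 9/2 ≈ 4.5000)
E(M) = (4 + M)/(9 + M)
x = 2 (x = ((4 + 0)/(9 + 0))*(9/2) = (4/9)*(9/2) = 2)
f = -246477 (f = (-179 - 1*(-410))*(2 - 1069) = (-179 + 410)*(-1067) = 231*(-1067) = -246477)
f + Y(1306) = -246477 + 1306 = -245171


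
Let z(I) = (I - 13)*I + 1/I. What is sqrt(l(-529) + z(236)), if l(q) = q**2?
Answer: sqrt(4629298415)/118 ≈ 576.60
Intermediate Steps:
z(I) = 1/I + I*(-13 + I) (z(I) = (-13 + I)*I + 1/I = I*(-13 + I) + 1/I = 1/I + I*(-13 + I))
sqrt(l(-529) + z(236)) = sqrt((-529)**2 + (1 + 236**2*(-13 + 236))/236) = sqrt(279841 + (1 + 55696*223)/236) = sqrt(279841 + (1 + 12420208)/236) = sqrt(279841 + (1/236)*12420209) = sqrt(279841 + 12420209/236) = sqrt(78462685/236) = sqrt(4629298415)/118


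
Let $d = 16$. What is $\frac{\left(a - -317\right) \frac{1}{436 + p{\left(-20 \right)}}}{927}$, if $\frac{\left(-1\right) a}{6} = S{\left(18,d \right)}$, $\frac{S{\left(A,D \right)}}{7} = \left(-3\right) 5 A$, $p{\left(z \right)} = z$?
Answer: $\frac{11657}{385632} \approx 0.030228$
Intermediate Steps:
$S{\left(A,D \right)} = - 105 A$ ($S{\left(A,D \right)} = 7 \left(-3\right) 5 A = 7 \left(- 15 A\right) = - 105 A$)
$a = 11340$ ($a = - 6 \left(\left(-105\right) 18\right) = \left(-6\right) \left(-1890\right) = 11340$)
$\frac{\left(a - -317\right) \frac{1}{436 + p{\left(-20 \right)}}}{927} = \frac{\left(11340 - -317\right) \frac{1}{436 - 20}}{927} = \frac{11340 + 317}{416} \cdot \frac{1}{927} = 11657 \cdot \frac{1}{416} \cdot \frac{1}{927} = \frac{11657}{416} \cdot \frac{1}{927} = \frac{11657}{385632}$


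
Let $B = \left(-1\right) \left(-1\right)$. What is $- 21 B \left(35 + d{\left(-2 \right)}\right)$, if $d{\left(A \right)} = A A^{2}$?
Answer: $-567$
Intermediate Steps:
$B = 1$
$d{\left(A \right)} = A^{3}$
$- 21 B \left(35 + d{\left(-2 \right)}\right) = \left(-21\right) 1 \left(35 + \left(-2\right)^{3}\right) = - 21 \left(35 - 8\right) = \left(-21\right) 27 = -567$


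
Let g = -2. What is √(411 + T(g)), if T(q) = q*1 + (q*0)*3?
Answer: √409 ≈ 20.224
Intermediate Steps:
T(q) = q (T(q) = q + 0*3 = q + 0 = q)
√(411 + T(g)) = √(411 - 2) = √409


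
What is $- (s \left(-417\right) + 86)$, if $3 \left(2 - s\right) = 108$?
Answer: $-14264$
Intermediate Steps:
$s = -34$ ($s = 2 - 36 = -34$)
$- (s \left(-417\right) + 86) = - (\left(-34\right) \left(-417\right) + 86) = - (14178 + 86) = \left(-1\right) 14264 = -14264$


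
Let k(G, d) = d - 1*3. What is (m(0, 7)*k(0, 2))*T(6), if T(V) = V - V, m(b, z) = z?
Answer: 0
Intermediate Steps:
k(G, d) = -3 + d (k(G, d) = d - 3 = -3 + d)
T(V) = 0
(m(0, 7)*k(0, 2))*T(6) = (7*(-3 + 2))*0 = (7*(-1))*0 = -7*0 = 0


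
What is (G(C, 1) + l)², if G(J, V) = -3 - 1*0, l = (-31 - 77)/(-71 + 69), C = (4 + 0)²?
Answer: 2601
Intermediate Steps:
C = 16 (C = 4² = 16)
l = 54 (l = -108/(-2) = -108*(-½) = 54)
G(J, V) = -3 (G(J, V) = -3 + 0 = -3)
(G(C, 1) + l)² = (-3 + 54)² = 51² = 2601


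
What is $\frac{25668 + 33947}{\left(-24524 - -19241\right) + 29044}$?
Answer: $\frac{59615}{23761} \approx 2.5089$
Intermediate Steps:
$\frac{25668 + 33947}{\left(-24524 - -19241\right) + 29044} = \frac{59615}{\left(-24524 + 19241\right) + 29044} = \frac{59615}{-5283 + 29044} = \frac{59615}{23761}$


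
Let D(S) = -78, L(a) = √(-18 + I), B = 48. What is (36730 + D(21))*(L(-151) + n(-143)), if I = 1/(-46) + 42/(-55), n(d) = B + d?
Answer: -3481940 + 1666*I*√120243310/115 ≈ -3.4819e+6 + 1.5886e+5*I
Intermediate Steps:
n(d) = 48 + d
I = -1987/2530 (I = 1*(-1/46) + 42*(-1/55) = -1/46 - 42/55 = -1987/2530 ≈ -0.78538)
L(a) = I*√120243310/2530 (L(a) = √(-18 - 1987/2530) = √(-47527/2530) = I*√120243310/2530)
(36730 + D(21))*(L(-151) + n(-143)) = (36730 - 78)*(I*√120243310/2530 + (48 - 143)) = 36652*(I*√120243310/2530 - 95) = 36652*(-95 + I*√120243310/2530) = -3481940 + 1666*I*√120243310/115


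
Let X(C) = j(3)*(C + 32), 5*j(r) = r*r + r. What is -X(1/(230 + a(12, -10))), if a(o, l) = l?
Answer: -21123/275 ≈ -76.811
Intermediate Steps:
j(r) = r/5 + r**2/5 (j(r) = (r*r + r)/5 = (r**2 + r)/5 = (r + r**2)/5 = r/5 + r**2/5)
X(C) = 384/5 + 12*C/5 (X(C) = ((1/5)*3*(1 + 3))*(C + 32) = ((1/5)*3*4)*(32 + C) = 12*(32 + C)/5 = 384/5 + 12*C/5)
-X(1/(230 + a(12, -10))) = -(384/5 + 12/(5*(230 - 10))) = -(384/5 + (12/5)/220) = -(384/5 + (12/5)*(1/220)) = -(384/5 + 3/275) = -1*21123/275 = -21123/275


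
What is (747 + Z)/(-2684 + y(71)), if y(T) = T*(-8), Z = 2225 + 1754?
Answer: -2363/1626 ≈ -1.4533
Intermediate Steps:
Z = 3979
y(T) = -8*T
(747 + Z)/(-2684 + y(71)) = (747 + 3979)/(-2684 - 8*71) = 4726/(-2684 - 568) = 4726/(-3252) = 4726*(-1/3252) = -2363/1626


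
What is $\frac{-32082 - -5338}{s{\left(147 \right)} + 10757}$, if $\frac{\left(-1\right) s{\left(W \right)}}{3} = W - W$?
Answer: $- \frac{26744}{10757} \approx -2.4862$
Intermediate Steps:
$s{\left(W \right)} = 0$ ($s{\left(W \right)} = - 3 \left(W - W\right) = \left(-3\right) 0 = 0$)
$\frac{-32082 - -5338}{s{\left(147 \right)} + 10757} = \frac{-32082 - -5338}{0 + 10757} = \frac{-32082 + 5338}{10757} = \left(-26744\right) \frac{1}{10757} = - \frac{26744}{10757}$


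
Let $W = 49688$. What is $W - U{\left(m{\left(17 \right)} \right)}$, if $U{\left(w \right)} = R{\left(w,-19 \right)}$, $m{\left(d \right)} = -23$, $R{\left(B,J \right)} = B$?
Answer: $49711$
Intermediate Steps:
$U{\left(w \right)} = w$
$W - U{\left(m{\left(17 \right)} \right)} = 49688 - -23 = 49688 + 23 = 49711$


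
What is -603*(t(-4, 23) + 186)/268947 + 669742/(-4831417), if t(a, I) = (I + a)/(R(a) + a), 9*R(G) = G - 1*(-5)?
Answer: -917484038277/1684401065795 ≈ -0.54469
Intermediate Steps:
R(G) = 5/9 + G/9 (R(G) = (G - 1*(-5))/9 = (G + 5)/9 = (5 + G)/9 = 5/9 + G/9)
t(a, I) = (I + a)/(5/9 + 10*a/9) (t(a, I) = (I + a)/((5/9 + a/9) + a) = (I + a)/(5/9 + 10*a/9))
-603*(t(-4, 23) + 186)/268947 + 669742/(-4831417) = -603*(9*(23 - 4)/(5*(1 + 2*(-4))) + 186)/268947 + 669742/(-4831417) = -603*((9/5)*19/(1 - 8) + 186)*(1/268947) + 669742*(-1/4831417) = -603*((9/5)*19/(-7) + 186)*(1/268947) - 669742/4831417 = -603*((9/5)*(-1/7)*19 + 186)*(1/268947) - 669742/4831417 = -603*(-171/35 + 186)*(1/268947) - 669742/4831417 = -603*6339/35*(1/268947) - 669742/4831417 = -3822417/35*1/268947 - 669742/4831417 = -141571/348635 - 669742/4831417 = -917484038277/1684401065795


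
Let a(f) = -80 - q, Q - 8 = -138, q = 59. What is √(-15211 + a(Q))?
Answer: 5*I*√614 ≈ 123.9*I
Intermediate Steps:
Q = -130 (Q = 8 - 138 = -130)
a(f) = -139 (a(f) = -80 - 1*59 = -80 - 59 = -139)
√(-15211 + a(Q)) = √(-15211 - 139) = √(-15350) = 5*I*√614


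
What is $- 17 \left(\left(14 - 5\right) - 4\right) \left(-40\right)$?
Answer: $3400$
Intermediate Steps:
$- 17 \left(\left(14 - 5\right) - 4\right) \left(-40\right) = - 17 \left(9 - 4\right) \left(-40\right) = \left(-17\right) 5 \left(-40\right) = \left(-85\right) \left(-40\right) = 3400$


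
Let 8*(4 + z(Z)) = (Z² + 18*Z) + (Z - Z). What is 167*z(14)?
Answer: 8684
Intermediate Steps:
z(Z) = -4 + Z²/8 + 9*Z/4 (z(Z) = -4 + ((Z² + 18*Z) + (Z - Z))/8 = -4 + ((Z² + 18*Z) + 0)/8 = -4 + (Z² + 18*Z)/8 = -4 + (Z²/8 + 9*Z/4) = -4 + Z²/8 + 9*Z/4)
167*z(14) = 167*(-4 + (⅛)*14² + (9/4)*14) = 167*(-4 + (⅛)*196 + 63/2) = 167*(-4 + 49/2 + 63/2) = 167*52 = 8684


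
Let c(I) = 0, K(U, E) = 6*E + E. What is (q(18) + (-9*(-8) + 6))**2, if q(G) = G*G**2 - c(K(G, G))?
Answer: 34928100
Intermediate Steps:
K(U, E) = 7*E
q(G) = G**3 (q(G) = G*G**2 - 1*0 = G**3 + 0 = G**3)
(q(18) + (-9*(-8) + 6))**2 = (18**3 + (-9*(-8) + 6))**2 = (5832 + (72 + 6))**2 = (5832 + 78)**2 = 5910**2 = 34928100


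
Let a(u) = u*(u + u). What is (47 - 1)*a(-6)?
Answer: 3312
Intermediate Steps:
a(u) = 2*u**2 (a(u) = u*(2*u) = 2*u**2)
(47 - 1)*a(-6) = (47 - 1)*(2*(-6)**2) = 46*(2*36) = 46*72 = 3312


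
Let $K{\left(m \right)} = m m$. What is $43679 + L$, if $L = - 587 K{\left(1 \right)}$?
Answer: $43092$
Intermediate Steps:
$K{\left(m \right)} = m^{2}$
$L = -587$ ($L = - 587 \cdot 1^{2} = \left(-587\right) 1 = -587$)
$43679 + L = 43679 - 587 = 43092$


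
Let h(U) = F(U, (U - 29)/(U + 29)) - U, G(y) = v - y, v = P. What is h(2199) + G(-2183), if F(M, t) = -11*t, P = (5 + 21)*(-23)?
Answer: -695931/1114 ≈ -624.71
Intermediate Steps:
P = -598 (P = 26*(-23) = -598)
v = -598
G(y) = -598 - y
h(U) = -U - 11*(-29 + U)/(29 + U) (h(U) = -11*(U - 29)/(U + 29) - U = -11*(-29 + U)/(29 + U) - U = -U - 11*(-29 + U)/(29 + U))
h(2199) + G(-2183) = (319 - 1*2199**2 - 40*2199)/(29 + 2199) + (-598 - 1*(-2183)) = (319 - 1*4835601 - 87960)/2228 + (-598 + 2183) = (319 - 4835601 - 87960)/2228 + 1585 = (1/2228)*(-4923242) + 1585 = -2461621/1114 + 1585 = -695931/1114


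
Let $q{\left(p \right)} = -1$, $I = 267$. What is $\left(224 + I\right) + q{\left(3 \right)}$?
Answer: $490$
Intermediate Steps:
$\left(224 + I\right) + q{\left(3 \right)} = \left(224 + 267\right) - 1 = 491 - 1 = 490$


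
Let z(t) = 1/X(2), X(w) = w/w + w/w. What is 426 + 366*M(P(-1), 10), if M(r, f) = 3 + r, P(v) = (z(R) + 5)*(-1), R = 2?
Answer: -489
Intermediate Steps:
X(w) = 2 (X(w) = 1 + 1 = 2)
z(t) = ½ (z(t) = 1/2 = ½)
P(v) = -11/2 (P(v) = (½ + 5)*(-1) = (11/2)*(-1) = -11/2)
426 + 366*M(P(-1), 10) = 426 + 366*(3 - 11/2) = 426 + 366*(-5/2) = 426 - 915 = -489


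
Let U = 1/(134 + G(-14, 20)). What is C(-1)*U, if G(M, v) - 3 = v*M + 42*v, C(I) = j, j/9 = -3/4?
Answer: -27/2788 ≈ -0.0096844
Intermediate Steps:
j = -27/4 (j = 9*(-3/4) = 9*(-3*¼) = 9*(-¾) = -27/4 ≈ -6.7500)
C(I) = -27/4
G(M, v) = 3 + 42*v + M*v (G(M, v) = 3 + (v*M + 42*v) = 3 + (M*v + 42*v) = 3 + (42*v + M*v) = 3 + 42*v + M*v)
U = 1/697 (U = 1/(134 + (3 + 42*20 - 14*20)) = 1/(134 + (3 + 840 - 280)) = 1/(134 + 563) = 1/697 ≈ 0.0014347)
C(-1)*U = -27/4*1/697 = -27/2788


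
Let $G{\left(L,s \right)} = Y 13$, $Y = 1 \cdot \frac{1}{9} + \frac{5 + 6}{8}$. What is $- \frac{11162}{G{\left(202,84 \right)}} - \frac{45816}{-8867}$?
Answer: $- \frac{7062358632}{12333997} \approx -572.59$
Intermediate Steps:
$Y = \frac{107}{72}$ ($Y = 1 \cdot \frac{1}{9} + 11 \cdot \frac{1}{8} = \frac{1}{9} + \frac{11}{8} = \frac{107}{72} \approx 1.4861$)
$G{\left(L,s \right)} = \frac{1391}{72}$ ($G{\left(L,s \right)} = \frac{107}{72} \cdot 13 = \frac{1391}{72}$)
$- \frac{11162}{G{\left(202,84 \right)}} - \frac{45816}{-8867} = - \frac{11162}{\frac{1391}{72}} - \frac{45816}{-8867} = \left(-11162\right) \frac{72}{1391} - - \frac{45816}{8867} = - \frac{803664}{1391} + \frac{45816}{8867} = - \frac{7062358632}{12333997}$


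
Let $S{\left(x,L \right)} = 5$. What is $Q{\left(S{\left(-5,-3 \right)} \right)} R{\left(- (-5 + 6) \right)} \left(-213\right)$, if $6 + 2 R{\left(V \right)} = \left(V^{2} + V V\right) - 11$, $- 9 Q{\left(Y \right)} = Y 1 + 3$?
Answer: $-1420$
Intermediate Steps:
$Q{\left(Y \right)} = - \frac{1}{3} - \frac{Y}{9}$ ($Q{\left(Y \right)} = - \frac{Y 1 + 3}{9} = - \frac{Y + 3}{9} = - \frac{3 + Y}{9} = - \frac{1}{3} - \frac{Y}{9}$)
$R{\left(V \right)} = - \frac{17}{2} + V^{2}$ ($R{\left(V \right)} = -3 + \frac{\left(V^{2} + V V\right) - 11}{2} = -3 + \frac{\left(V^{2} + V^{2}\right) - 11}{2} = -3 + \frac{2 V^{2} - 11}{2} = -3 + \frac{-11 + 2 V^{2}}{2} = -3 + \left(- \frac{11}{2} + V^{2}\right) = - \frac{17}{2} + V^{2}$)
$Q{\left(S{\left(-5,-3 \right)} \right)} R{\left(- (-5 + 6) \right)} \left(-213\right) = \left(- \frac{1}{3} - \frac{5}{9}\right) \left(- \frac{17}{2} + \left(- (-5 + 6)\right)^{2}\right) \left(-213\right) = \left(- \frac{1}{3} - \frac{5}{9}\right) \left(- \frac{17}{2} + \left(\left(-1\right) 1\right)^{2}\right) \left(-213\right) = - \frac{8 \left(- \frac{17}{2} + \left(-1\right)^{2}\right)}{9} \left(-213\right) = - \frac{8 \left(- \frac{17}{2} + 1\right)}{9} \left(-213\right) = \left(- \frac{8}{9}\right) \left(- \frac{15}{2}\right) \left(-213\right) = \frac{20}{3} \left(-213\right) = -1420$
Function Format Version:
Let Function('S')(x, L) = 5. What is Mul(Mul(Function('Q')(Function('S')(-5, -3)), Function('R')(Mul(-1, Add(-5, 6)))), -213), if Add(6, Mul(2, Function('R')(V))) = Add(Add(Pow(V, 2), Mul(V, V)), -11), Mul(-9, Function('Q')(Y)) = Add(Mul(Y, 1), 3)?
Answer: -1420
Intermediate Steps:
Function('Q')(Y) = Add(Rational(-1, 3), Mul(Rational(-1, 9), Y)) (Function('Q')(Y) = Mul(Rational(-1, 9), Add(Mul(Y, 1), 3)) = Mul(Rational(-1, 9), Add(Y, 3)) = Mul(Rational(-1, 9), Add(3, Y)) = Add(Rational(-1, 3), Mul(Rational(-1, 9), Y)))
Function('R')(V) = Add(Rational(-17, 2), Pow(V, 2)) (Function('R')(V) = Add(-3, Mul(Rational(1, 2), Add(Add(Pow(V, 2), Mul(V, V)), -11))) = Add(-3, Mul(Rational(1, 2), Add(Add(Pow(V, 2), Pow(V, 2)), -11))) = Add(-3, Mul(Rational(1, 2), Add(Mul(2, Pow(V, 2)), -11))) = Add(-3, Mul(Rational(1, 2), Add(-11, Mul(2, Pow(V, 2))))) = Add(-3, Add(Rational(-11, 2), Pow(V, 2))) = Add(Rational(-17, 2), Pow(V, 2)))
Mul(Mul(Function('Q')(Function('S')(-5, -3)), Function('R')(Mul(-1, Add(-5, 6)))), -213) = Mul(Mul(Add(Rational(-1, 3), Mul(Rational(-1, 9), 5)), Add(Rational(-17, 2), Pow(Mul(-1, Add(-5, 6)), 2))), -213) = Mul(Mul(Add(Rational(-1, 3), Rational(-5, 9)), Add(Rational(-17, 2), Pow(Mul(-1, 1), 2))), -213) = Mul(Mul(Rational(-8, 9), Add(Rational(-17, 2), Pow(-1, 2))), -213) = Mul(Mul(Rational(-8, 9), Add(Rational(-17, 2), 1)), -213) = Mul(Mul(Rational(-8, 9), Rational(-15, 2)), -213) = Mul(Rational(20, 3), -213) = -1420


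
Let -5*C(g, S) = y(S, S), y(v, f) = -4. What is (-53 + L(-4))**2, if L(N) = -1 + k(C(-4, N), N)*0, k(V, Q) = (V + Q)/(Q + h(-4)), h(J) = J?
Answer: 2916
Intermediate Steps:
C(g, S) = 4/5 (C(g, S) = -1/5*(-4) = 4/5)
k(V, Q) = (Q + V)/(-4 + Q) (k(V, Q) = (V + Q)/(Q - 4) = (Q + V)/(-4 + Q))
L(N) = -1 (L(N) = -1 + ((N + 4/5)/(-4 + N))*0 = -1 + ((4/5 + N)/(-4 + N))*0 = -1 + 0 = -1)
(-53 + L(-4))**2 = (-53 - 1)**2 = (-54)**2 = 2916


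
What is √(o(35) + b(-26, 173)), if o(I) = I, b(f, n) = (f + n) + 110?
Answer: 2*√73 ≈ 17.088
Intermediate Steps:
b(f, n) = 110 + f + n
√(o(35) + b(-26, 173)) = √(35 + (110 - 26 + 173)) = √(35 + 257) = √292 = 2*√73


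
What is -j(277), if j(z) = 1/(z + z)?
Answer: -1/554 ≈ -0.0018051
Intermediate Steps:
j(z) = 1/(2*z)
-j(277) = -1/(2*277) = -1*1/554 = -1/554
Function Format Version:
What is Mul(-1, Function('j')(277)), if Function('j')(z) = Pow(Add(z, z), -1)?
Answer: Rational(-1, 554) ≈ -0.0018051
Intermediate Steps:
Function('j')(z) = Mul(Rational(1, 2), Pow(z, -1)) (Function('j')(z) = Pow(Mul(2, z), -1) = Mul(Rational(1, 2), Pow(z, -1)))
Mul(-1, Function('j')(277)) = Mul(-1, Mul(Rational(1, 2), Pow(277, -1))) = Mul(-1, Mul(Rational(1, 2), Rational(1, 277))) = Mul(-1, Rational(1, 554)) = Rational(-1, 554)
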